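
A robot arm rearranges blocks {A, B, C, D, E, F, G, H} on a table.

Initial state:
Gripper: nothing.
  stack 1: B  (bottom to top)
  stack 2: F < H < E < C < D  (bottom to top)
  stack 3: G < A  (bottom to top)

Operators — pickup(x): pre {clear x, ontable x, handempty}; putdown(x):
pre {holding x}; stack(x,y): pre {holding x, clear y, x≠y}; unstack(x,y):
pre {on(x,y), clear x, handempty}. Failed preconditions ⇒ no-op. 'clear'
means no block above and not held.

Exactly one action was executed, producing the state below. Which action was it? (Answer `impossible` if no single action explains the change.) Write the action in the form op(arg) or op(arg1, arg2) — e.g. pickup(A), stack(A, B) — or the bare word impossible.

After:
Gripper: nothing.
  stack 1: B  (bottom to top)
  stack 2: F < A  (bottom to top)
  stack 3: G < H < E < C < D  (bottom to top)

target: towers=[B; F/A; G/H/E/C/D] holding=-
     unstack(A, G) → towers=[B; F/H/E/C/D; G] holding=A
         pickup(B) → towers=[F/H/E/C/D; G/A] holding=B
     unstack(D, C) → towers=[B; F/H/E/C; G/A] holding=D
none of the 3 applicable actions match → impossible

impossible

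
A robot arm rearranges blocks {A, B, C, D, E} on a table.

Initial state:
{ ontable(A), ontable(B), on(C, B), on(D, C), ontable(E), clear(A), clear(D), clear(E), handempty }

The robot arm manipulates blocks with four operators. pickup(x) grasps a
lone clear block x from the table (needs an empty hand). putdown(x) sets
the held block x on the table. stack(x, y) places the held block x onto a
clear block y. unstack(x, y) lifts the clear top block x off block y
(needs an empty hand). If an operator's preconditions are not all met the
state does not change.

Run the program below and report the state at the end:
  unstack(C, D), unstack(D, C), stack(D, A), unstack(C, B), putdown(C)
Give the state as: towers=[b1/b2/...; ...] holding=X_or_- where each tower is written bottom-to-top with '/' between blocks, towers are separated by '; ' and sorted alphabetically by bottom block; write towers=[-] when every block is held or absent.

step 1 (unstack(C, D)) [no-op]: towers=[A; B/C/D; E] holding=-
step 2 (unstack(D, C)): towers=[A; B/C; E] holding=D
step 3 (stack(D, A)): towers=[A/D; B/C; E] holding=-
step 4 (unstack(C, B)): towers=[A/D; B; E] holding=C
step 5 (putdown(C)): towers=[A/D; B; C; E] holding=-

towers=[A/D; B; C; E] holding=-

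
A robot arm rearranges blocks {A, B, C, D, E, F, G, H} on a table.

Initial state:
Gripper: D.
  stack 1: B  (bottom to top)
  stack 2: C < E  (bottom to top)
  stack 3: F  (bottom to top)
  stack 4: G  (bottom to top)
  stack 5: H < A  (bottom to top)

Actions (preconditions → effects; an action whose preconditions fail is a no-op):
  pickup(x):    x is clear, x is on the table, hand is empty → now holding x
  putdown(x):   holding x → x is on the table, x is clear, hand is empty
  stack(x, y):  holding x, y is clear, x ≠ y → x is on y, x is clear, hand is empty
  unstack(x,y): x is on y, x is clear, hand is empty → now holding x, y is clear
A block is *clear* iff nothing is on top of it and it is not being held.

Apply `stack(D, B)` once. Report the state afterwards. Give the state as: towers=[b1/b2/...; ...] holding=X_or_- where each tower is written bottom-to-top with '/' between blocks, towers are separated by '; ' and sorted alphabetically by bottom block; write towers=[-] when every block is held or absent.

towers=[B/D; C/E; F; G; H/A] holding=-

before: towers=[B; C/E; F; G; H/A] holding=D
pre[stack(D, B)]: holding(D) ✓, clear(B) ✓, D≠B ✓
all met → apply stack(D, B)
after:  towers=[B/D; C/E; F; G; H/A] holding=-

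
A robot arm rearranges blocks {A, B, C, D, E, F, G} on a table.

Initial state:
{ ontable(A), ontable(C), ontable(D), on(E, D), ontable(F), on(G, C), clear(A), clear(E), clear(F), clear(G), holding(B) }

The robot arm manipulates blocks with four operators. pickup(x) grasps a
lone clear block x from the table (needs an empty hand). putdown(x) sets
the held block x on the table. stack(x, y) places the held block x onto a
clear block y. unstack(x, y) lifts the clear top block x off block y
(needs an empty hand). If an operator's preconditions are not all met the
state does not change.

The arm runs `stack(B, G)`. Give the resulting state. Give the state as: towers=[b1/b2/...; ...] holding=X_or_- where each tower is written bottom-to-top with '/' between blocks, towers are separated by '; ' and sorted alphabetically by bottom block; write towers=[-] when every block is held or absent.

towers=[A; C/G/B; D/E; F] holding=-

before: towers=[A; C/G; D/E; F] holding=B
pre[stack(B, G)]: holding(B) yes, clear(G) yes, B≠G yes
all met → apply stack(B, G)
after:  towers=[A; C/G/B; D/E; F] holding=-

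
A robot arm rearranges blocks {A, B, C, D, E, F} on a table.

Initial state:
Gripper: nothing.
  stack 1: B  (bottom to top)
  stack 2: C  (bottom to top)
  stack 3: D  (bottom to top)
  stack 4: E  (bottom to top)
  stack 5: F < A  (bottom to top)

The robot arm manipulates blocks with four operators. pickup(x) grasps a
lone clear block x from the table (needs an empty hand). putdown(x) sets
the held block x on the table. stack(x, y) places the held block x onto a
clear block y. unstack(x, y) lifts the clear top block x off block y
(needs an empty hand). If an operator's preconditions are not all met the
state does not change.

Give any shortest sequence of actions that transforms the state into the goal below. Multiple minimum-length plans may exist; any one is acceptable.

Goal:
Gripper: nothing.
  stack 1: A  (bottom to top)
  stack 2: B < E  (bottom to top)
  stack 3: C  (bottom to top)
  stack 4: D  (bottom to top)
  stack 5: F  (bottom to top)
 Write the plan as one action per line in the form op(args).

step 1 (unstack(A, F)): towers=[B; C; D; E; F] holding=A
step 2 (putdown(A)): towers=[A; B; C; D; E; F] holding=-
step 3 (pickup(E)): towers=[A; B; C; D; F] holding=E
step 4 (stack(E, B)): towers=[A; B/E; C; D; F] holding=-
goal check: towers=[A; B/E; C; D; F] holding=- — reached (length 4, optimal by BFS)

unstack(A, F)
putdown(A)
pickup(E)
stack(E, B)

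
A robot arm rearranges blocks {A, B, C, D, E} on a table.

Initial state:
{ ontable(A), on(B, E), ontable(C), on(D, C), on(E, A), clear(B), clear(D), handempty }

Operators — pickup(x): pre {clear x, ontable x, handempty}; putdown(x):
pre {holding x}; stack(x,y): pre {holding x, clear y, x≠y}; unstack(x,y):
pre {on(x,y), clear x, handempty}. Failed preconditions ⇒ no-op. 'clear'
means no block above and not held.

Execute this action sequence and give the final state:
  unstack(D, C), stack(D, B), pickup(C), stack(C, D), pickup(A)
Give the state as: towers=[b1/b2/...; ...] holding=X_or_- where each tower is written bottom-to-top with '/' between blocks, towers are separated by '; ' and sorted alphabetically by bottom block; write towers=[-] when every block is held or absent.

towers=[A/E/B/D/C] holding=-

step 1 (unstack(D, C)): towers=[A/E/B; C] holding=D
step 2 (stack(D, B)): towers=[A/E/B/D; C] holding=-
step 3 (pickup(C)): towers=[A/E/B/D] holding=C
step 4 (stack(C, D)): towers=[A/E/B/D/C] holding=-
step 5 (pickup(A)) [no-op]: towers=[A/E/B/D/C] holding=-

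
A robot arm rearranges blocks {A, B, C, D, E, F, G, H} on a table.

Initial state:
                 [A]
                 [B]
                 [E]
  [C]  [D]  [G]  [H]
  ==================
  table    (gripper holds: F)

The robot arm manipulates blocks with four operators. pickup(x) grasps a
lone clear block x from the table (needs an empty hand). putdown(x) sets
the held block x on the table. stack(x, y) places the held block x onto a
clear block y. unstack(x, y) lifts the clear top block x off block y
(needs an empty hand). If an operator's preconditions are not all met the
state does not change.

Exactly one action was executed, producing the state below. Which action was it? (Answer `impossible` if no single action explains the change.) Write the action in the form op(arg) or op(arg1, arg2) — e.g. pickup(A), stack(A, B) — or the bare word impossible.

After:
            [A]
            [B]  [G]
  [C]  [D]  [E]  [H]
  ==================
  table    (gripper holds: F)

impossible

target: towers=[C; D; E/B/A; H/G] holding=F
        putdown(F) → towers=[C; D; F; G; H/E/B/A] holding=-
       stack(F, G) → towers=[C; D; G/F; H/E/B/A] holding=-
       stack(F, A) → towers=[C; D; G; H/E/B/A/F] holding=-
       stack(F, D) → towers=[C; D/F; G; H/E/B/A] holding=-
       stack(F, C) → towers=[C/F; D; G; H/E/B/A] holding=-
none of the 5 applicable actions match → impossible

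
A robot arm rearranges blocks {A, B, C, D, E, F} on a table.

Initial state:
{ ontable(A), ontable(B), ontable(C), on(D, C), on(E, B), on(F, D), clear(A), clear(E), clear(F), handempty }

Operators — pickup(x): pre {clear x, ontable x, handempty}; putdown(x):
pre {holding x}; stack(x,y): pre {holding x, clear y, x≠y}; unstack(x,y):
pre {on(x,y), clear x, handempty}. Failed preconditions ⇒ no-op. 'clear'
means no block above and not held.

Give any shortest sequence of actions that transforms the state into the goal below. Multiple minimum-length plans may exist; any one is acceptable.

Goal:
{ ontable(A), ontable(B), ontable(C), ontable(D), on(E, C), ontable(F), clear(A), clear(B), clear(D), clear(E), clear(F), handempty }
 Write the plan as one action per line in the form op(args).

step 1 (unstack(F, D)): towers=[A; B/E; C/D] holding=F
step 2 (putdown(F)): towers=[A; B/E; C/D; F] holding=-
step 3 (unstack(D, C)): towers=[A; B/E; C; F] holding=D
step 4 (putdown(D)): towers=[A; B/E; C; D; F] holding=-
step 5 (unstack(E, B)): towers=[A; B; C; D; F] holding=E
step 6 (stack(E, C)): towers=[A; B; C/E; D; F] holding=-
goal check: towers=[A; B; C/E; D; F] holding=- — reached (length 6, optimal by BFS)

unstack(F, D)
putdown(F)
unstack(D, C)
putdown(D)
unstack(E, B)
stack(E, C)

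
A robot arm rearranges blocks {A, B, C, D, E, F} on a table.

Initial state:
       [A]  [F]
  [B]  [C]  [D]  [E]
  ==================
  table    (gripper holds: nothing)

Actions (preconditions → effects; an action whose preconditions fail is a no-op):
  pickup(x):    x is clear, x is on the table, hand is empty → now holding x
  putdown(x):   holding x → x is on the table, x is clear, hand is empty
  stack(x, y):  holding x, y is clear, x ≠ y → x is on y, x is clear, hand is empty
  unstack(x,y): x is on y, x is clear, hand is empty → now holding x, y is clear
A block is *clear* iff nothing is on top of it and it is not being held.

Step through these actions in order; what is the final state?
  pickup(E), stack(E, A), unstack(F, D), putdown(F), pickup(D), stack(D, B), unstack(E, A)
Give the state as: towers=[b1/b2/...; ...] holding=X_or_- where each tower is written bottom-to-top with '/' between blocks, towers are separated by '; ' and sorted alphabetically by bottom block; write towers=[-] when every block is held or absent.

step 1 (pickup(E)): towers=[B; C/A; D/F] holding=E
step 2 (stack(E, A)): towers=[B; C/A/E; D/F] holding=-
step 3 (unstack(F, D)): towers=[B; C/A/E; D] holding=F
step 4 (putdown(F)): towers=[B; C/A/E; D; F] holding=-
step 5 (pickup(D)): towers=[B; C/A/E; F] holding=D
step 6 (stack(D, B)): towers=[B/D; C/A/E; F] holding=-
step 7 (unstack(E, A)): towers=[B/D; C/A; F] holding=E

towers=[B/D; C/A; F] holding=E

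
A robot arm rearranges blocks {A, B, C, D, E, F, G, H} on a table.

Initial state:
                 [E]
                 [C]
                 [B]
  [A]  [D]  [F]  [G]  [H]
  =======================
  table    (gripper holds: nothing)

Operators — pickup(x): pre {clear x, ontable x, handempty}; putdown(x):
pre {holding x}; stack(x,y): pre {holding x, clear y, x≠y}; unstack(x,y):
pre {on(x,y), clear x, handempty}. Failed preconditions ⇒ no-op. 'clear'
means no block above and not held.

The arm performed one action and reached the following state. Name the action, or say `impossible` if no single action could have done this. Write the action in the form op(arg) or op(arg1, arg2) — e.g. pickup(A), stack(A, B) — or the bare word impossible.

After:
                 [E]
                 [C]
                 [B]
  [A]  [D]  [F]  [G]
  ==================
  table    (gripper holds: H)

pickup(H)

target: towers=[A; D; F; G/B/C/E] holding=H
         pickup(A) → towers=[D; F; G/B/C/E; H] holding=A
     unstack(E, C) → towers=[A; D; F; G/B/C; H] holding=E
         pickup(H) → towers=[A; D; F; G/B/C/E] holding=H  ← match
         pickup(F) → towers=[A; D; G/B/C/E; H] holding=F
         pickup(D) → towers=[A; F; G/B/C/E; H] holding=D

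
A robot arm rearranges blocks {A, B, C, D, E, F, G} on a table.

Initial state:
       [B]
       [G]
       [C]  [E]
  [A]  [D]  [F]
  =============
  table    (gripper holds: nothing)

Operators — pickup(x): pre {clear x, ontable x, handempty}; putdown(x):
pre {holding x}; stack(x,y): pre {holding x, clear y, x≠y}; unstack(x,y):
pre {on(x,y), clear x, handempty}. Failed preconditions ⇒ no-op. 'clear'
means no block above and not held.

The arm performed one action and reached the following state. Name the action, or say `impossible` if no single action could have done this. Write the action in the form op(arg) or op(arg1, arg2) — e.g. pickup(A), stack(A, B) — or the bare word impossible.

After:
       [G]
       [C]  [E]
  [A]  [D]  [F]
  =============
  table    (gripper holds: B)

target: towers=[A; D/C/G; F/E] holding=B
     unstack(B, G) → towers=[A; D/C/G; F/E] holding=B  ← match
         pickup(A) → towers=[D/C/G/B; F/E] holding=A
     unstack(E, F) → towers=[A; D/C/G/B; F] holding=E

unstack(B, G)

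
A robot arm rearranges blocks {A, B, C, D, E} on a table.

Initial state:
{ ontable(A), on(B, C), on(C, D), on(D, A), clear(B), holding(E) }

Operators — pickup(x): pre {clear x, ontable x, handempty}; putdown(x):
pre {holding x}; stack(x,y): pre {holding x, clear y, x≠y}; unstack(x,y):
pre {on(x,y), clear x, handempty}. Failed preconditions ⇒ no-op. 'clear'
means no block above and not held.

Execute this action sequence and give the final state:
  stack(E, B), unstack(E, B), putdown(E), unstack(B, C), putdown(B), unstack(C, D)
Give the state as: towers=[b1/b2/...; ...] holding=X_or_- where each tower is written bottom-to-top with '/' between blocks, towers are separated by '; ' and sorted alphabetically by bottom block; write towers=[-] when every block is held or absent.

step 1 (stack(E, B)): towers=[A/D/C/B/E] holding=-
step 2 (unstack(E, B)): towers=[A/D/C/B] holding=E
step 3 (putdown(E)): towers=[A/D/C/B; E] holding=-
step 4 (unstack(B, C)): towers=[A/D/C; E] holding=B
step 5 (putdown(B)): towers=[A/D/C; B; E] holding=-
step 6 (unstack(C, D)): towers=[A/D; B; E] holding=C

towers=[A/D; B; E] holding=C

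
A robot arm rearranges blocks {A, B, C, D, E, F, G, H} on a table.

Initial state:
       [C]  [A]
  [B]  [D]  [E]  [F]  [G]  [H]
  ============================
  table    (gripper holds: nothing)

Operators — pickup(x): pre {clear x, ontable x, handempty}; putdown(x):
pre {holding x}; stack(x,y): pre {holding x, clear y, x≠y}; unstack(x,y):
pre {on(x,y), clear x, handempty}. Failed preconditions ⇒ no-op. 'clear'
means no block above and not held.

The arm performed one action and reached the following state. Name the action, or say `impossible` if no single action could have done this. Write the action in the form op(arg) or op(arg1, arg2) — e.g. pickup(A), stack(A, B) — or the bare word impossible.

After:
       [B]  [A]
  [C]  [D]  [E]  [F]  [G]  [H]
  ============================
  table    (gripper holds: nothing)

impossible

target: towers=[C; D/B; E/A; F; G; H] holding=-
         pickup(G) → towers=[B; D/C; E/A; F; H] holding=G
     unstack(A, E) → towers=[B; D/C; E; F; G; H] holding=A
         pickup(H) → towers=[B; D/C; E/A; F; G] holding=H
         pickup(B) → towers=[D/C; E/A; F; G; H] holding=B
         pickup(F) → towers=[B; D/C; E/A; G; H] holding=F
     unstack(C, D) → towers=[B; D; E/A; F; G; H] holding=C
none of the 6 applicable actions match → impossible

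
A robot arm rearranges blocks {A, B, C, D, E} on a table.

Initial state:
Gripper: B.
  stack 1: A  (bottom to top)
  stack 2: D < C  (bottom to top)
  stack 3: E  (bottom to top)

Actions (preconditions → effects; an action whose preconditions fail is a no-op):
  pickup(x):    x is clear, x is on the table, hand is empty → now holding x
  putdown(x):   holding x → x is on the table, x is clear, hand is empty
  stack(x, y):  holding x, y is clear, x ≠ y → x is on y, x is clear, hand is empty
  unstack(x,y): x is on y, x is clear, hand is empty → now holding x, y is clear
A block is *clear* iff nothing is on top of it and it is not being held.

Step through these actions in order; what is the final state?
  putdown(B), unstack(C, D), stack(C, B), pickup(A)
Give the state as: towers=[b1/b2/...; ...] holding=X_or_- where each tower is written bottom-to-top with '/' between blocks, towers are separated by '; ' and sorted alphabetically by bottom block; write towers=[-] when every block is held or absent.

towers=[B/C; D; E] holding=A

step 1 (putdown(B)): towers=[A; B; D/C; E] holding=-
step 2 (unstack(C, D)): towers=[A; B; D; E] holding=C
step 3 (stack(C, B)): towers=[A; B/C; D; E] holding=-
step 4 (pickup(A)): towers=[B/C; D; E] holding=A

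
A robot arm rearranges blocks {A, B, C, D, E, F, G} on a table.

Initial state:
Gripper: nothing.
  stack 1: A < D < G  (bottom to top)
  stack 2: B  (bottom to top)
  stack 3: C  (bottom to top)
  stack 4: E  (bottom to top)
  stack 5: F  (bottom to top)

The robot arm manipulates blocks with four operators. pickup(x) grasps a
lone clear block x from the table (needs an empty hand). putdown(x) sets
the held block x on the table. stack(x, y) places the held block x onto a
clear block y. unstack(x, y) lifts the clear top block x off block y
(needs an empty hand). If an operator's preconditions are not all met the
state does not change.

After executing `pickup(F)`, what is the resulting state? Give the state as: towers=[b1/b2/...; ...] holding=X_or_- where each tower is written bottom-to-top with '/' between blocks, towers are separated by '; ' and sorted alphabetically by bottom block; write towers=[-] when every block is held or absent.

towers=[A/D/G; B; C; E] holding=F

before: towers=[A/D/G; B; C; E; F] holding=-
pre[pickup(F)]: clear(F) ✓, ontable(F) ✓, handempty ✓
all met → apply pickup(F)
after:  towers=[A/D/G; B; C; E] holding=F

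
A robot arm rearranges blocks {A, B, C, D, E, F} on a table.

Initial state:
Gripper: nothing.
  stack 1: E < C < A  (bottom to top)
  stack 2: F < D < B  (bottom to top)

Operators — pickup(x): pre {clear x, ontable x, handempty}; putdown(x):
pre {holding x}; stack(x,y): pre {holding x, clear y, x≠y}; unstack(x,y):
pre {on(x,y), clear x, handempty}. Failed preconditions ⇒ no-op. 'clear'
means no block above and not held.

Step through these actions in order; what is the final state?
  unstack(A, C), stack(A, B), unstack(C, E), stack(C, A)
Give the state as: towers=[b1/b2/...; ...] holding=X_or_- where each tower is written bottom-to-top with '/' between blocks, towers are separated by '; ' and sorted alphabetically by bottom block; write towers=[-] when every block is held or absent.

step 1 (unstack(A, C)): towers=[E/C; F/D/B] holding=A
step 2 (stack(A, B)): towers=[E/C; F/D/B/A] holding=-
step 3 (unstack(C, E)): towers=[E; F/D/B/A] holding=C
step 4 (stack(C, A)): towers=[E; F/D/B/A/C] holding=-

towers=[E; F/D/B/A/C] holding=-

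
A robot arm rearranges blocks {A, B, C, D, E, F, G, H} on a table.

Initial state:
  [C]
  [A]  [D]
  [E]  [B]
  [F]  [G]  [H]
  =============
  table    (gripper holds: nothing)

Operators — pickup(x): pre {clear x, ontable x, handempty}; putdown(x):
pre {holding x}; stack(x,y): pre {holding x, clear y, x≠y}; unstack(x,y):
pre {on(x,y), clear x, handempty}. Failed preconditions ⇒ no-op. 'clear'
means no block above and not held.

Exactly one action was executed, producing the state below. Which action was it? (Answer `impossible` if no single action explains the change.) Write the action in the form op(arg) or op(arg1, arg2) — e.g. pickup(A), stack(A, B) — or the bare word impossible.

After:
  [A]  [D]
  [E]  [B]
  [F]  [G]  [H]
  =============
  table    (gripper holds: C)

target: towers=[F/E/A; G/B/D; H] holding=C
         pickup(H) → towers=[F/E/A/C; G/B/D] holding=H
     unstack(D, B) → towers=[F/E/A/C; G/B; H] holding=D
     unstack(C, A) → towers=[F/E/A; G/B/D; H] holding=C  ← match

unstack(C, A)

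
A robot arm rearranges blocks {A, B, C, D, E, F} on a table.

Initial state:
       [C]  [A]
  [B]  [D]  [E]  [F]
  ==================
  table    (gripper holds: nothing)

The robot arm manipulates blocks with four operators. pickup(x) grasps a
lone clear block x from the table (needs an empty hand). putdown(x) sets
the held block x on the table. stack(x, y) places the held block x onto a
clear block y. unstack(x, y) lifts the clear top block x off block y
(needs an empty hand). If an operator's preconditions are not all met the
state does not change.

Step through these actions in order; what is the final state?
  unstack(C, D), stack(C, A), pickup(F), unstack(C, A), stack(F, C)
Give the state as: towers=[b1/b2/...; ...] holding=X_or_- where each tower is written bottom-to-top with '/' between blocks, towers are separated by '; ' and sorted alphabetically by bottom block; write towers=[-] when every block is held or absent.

step 1 (unstack(C, D)): towers=[B; D; E/A; F] holding=C
step 2 (stack(C, A)): towers=[B; D; E/A/C; F] holding=-
step 3 (pickup(F)): towers=[B; D; E/A/C] holding=F
step 4 (unstack(C, A)) [no-op]: towers=[B; D; E/A/C] holding=F
step 5 (stack(F, C)): towers=[B; D; E/A/C/F] holding=-

towers=[B; D; E/A/C/F] holding=-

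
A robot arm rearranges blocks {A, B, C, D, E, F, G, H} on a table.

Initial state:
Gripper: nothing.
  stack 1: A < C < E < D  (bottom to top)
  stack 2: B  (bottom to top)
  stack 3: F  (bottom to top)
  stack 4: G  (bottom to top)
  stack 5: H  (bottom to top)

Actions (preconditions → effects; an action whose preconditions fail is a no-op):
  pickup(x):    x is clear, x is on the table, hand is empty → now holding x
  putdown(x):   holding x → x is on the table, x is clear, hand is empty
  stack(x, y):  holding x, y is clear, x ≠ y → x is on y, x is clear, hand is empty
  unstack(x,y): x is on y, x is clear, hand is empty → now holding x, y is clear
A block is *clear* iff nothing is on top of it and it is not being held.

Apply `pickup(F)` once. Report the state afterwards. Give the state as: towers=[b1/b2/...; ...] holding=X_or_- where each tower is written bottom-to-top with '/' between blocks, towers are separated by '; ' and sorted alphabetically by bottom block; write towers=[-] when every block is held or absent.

before: towers=[A/C/E/D; B; F; G; H] holding=-
pre[pickup(F)]: clear(F) ✓, ontable(F) ✓, handempty ✓
all met → apply pickup(F)
after:  towers=[A/C/E/D; B; G; H] holding=F

towers=[A/C/E/D; B; G; H] holding=F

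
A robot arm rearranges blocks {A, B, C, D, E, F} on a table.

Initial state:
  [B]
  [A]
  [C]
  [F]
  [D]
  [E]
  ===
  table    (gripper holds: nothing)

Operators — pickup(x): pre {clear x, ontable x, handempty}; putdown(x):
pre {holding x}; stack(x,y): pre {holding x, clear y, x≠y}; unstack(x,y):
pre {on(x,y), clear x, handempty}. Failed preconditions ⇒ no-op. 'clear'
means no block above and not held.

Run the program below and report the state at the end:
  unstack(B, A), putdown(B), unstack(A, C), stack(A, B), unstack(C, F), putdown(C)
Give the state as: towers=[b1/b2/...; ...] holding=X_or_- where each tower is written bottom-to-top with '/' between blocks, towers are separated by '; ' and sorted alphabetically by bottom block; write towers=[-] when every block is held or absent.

towers=[B/A; C; E/D/F] holding=-

step 1 (unstack(B, A)): towers=[E/D/F/C/A] holding=B
step 2 (putdown(B)): towers=[B; E/D/F/C/A] holding=-
step 3 (unstack(A, C)): towers=[B; E/D/F/C] holding=A
step 4 (stack(A, B)): towers=[B/A; E/D/F/C] holding=-
step 5 (unstack(C, F)): towers=[B/A; E/D/F] holding=C
step 6 (putdown(C)): towers=[B/A; C; E/D/F] holding=-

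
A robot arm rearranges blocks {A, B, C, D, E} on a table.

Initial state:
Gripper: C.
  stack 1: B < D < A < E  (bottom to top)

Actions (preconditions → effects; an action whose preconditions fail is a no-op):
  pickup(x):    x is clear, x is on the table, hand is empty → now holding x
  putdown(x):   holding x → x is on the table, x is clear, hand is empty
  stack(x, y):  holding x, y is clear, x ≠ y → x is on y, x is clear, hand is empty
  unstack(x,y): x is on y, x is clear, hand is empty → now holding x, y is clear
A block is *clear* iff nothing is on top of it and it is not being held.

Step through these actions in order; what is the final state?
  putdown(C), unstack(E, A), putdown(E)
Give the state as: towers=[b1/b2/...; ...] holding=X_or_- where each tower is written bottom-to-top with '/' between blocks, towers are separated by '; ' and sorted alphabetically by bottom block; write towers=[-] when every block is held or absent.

step 1 (putdown(C)): towers=[B/D/A/E; C] holding=-
step 2 (unstack(E, A)): towers=[B/D/A; C] holding=E
step 3 (putdown(E)): towers=[B/D/A; C; E] holding=-

towers=[B/D/A; C; E] holding=-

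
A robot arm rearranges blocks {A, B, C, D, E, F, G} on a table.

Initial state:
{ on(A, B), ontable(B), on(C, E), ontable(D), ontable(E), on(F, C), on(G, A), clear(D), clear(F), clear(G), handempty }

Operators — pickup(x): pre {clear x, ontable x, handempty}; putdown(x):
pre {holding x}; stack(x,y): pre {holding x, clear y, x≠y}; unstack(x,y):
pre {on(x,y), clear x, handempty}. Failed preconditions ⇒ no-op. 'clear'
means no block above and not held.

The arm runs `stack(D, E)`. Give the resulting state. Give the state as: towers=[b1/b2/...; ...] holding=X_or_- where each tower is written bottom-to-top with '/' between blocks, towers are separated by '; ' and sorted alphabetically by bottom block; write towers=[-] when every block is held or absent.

before: towers=[B/A/G; D; E/C/F] holding=-
pre[stack(D, E)]: holding(D) ✗, clear(E) ✗, D≠E ✓
holding(D), clear(E) unmet → stack(D, E) is a no-op
after:  towers=[B/A/G; D; E/C/F] holding=-

towers=[B/A/G; D; E/C/F] holding=-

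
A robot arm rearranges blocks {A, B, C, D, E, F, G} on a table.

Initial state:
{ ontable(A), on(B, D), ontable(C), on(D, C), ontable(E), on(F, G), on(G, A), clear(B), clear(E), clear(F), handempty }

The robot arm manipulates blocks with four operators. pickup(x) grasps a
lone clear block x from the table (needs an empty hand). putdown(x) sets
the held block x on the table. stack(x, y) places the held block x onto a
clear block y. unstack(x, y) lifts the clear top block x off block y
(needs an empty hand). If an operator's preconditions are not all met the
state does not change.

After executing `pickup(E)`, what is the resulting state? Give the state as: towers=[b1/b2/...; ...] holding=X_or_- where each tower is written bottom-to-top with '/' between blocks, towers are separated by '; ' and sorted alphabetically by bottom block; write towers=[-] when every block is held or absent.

towers=[A/G/F; C/D/B] holding=E

before: towers=[A/G/F; C/D/B; E] holding=-
pre[pickup(E)]: clear(E) yes, ontable(E) yes, handempty yes
all met → apply pickup(E)
after:  towers=[A/G/F; C/D/B] holding=E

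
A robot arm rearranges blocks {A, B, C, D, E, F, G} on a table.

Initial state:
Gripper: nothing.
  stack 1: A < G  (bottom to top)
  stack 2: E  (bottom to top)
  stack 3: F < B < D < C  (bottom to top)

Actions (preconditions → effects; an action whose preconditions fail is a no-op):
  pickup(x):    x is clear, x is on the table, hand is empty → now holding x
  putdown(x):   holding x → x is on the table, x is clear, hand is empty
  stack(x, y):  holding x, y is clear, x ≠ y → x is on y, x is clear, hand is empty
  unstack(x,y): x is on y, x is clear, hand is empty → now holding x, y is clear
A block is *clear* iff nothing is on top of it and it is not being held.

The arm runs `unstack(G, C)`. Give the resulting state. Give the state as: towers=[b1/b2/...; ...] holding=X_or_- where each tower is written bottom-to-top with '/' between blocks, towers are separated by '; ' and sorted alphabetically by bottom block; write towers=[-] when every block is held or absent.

before: towers=[A/G; E; F/B/D/C] holding=-
pre[unstack(G, C)]: on(G,C) fail, clear(G) ok, handempty ok
on(G,C) unmet → unstack(G, C) is a no-op
after:  towers=[A/G; E; F/B/D/C] holding=-

towers=[A/G; E; F/B/D/C] holding=-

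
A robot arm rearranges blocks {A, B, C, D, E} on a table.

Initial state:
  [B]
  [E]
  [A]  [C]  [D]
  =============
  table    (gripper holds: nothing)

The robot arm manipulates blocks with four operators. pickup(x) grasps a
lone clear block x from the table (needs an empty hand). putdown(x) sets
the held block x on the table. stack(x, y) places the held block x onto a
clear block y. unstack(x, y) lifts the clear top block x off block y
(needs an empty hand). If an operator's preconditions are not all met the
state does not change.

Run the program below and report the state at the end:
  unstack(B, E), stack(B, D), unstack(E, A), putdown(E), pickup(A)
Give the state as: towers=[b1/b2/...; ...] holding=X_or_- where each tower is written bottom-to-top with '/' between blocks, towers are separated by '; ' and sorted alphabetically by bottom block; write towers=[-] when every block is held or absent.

step 1 (unstack(B, E)): towers=[A/E; C; D] holding=B
step 2 (stack(B, D)): towers=[A/E; C; D/B] holding=-
step 3 (unstack(E, A)): towers=[A; C; D/B] holding=E
step 4 (putdown(E)): towers=[A; C; D/B; E] holding=-
step 5 (pickup(A)): towers=[C; D/B; E] holding=A

towers=[C; D/B; E] holding=A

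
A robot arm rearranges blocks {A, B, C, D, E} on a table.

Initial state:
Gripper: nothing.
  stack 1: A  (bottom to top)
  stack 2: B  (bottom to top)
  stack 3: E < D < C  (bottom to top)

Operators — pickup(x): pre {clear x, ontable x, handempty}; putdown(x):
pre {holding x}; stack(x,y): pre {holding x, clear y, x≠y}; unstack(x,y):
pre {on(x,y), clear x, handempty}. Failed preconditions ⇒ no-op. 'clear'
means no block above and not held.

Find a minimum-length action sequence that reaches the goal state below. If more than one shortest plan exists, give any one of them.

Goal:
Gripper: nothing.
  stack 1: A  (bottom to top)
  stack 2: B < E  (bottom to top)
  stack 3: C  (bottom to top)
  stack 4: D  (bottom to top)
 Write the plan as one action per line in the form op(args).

step 1 (unstack(C, D)): towers=[A; B; E/D] holding=C
step 2 (putdown(C)): towers=[A; B; C; E/D] holding=-
step 3 (unstack(D, E)): towers=[A; B; C; E] holding=D
step 4 (putdown(D)): towers=[A; B; C; D; E] holding=-
step 5 (pickup(E)): towers=[A; B; C; D] holding=E
step 6 (stack(E, B)): towers=[A; B/E; C; D] holding=-
goal check: towers=[A; B/E; C; D] holding=- — reached (length 6, optimal by BFS)

unstack(C, D)
putdown(C)
unstack(D, E)
putdown(D)
pickup(E)
stack(E, B)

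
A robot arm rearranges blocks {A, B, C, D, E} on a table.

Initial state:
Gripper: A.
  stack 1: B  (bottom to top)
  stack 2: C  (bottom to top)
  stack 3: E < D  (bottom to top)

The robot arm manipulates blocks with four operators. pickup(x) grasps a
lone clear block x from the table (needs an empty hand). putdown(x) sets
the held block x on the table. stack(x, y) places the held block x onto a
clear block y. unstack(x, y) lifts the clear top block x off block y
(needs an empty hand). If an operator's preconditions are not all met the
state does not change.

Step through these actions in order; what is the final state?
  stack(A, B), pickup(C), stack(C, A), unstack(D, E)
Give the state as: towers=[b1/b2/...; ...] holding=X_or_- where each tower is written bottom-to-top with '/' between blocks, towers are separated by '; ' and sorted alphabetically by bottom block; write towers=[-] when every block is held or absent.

towers=[B/A/C; E] holding=D

step 1 (stack(A, B)): towers=[B/A; C; E/D] holding=-
step 2 (pickup(C)): towers=[B/A; E/D] holding=C
step 3 (stack(C, A)): towers=[B/A/C; E/D] holding=-
step 4 (unstack(D, E)): towers=[B/A/C; E] holding=D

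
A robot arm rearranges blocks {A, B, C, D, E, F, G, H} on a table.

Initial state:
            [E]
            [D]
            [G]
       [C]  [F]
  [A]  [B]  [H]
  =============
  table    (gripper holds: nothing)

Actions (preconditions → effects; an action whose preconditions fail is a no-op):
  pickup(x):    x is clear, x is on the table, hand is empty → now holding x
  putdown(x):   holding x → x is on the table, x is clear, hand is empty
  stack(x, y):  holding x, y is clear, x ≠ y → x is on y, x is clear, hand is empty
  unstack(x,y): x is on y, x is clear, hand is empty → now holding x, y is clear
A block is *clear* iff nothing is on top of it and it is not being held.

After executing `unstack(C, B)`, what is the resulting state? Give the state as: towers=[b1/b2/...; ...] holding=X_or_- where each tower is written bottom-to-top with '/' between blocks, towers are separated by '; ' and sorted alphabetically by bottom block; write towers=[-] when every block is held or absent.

before: towers=[A; B/C; H/F/G/D/E] holding=-
pre[unstack(C, B)]: on(C,B) ok, clear(C) ok, handempty ok
all met → apply unstack(C, B)
after:  towers=[A; B; H/F/G/D/E] holding=C

towers=[A; B; H/F/G/D/E] holding=C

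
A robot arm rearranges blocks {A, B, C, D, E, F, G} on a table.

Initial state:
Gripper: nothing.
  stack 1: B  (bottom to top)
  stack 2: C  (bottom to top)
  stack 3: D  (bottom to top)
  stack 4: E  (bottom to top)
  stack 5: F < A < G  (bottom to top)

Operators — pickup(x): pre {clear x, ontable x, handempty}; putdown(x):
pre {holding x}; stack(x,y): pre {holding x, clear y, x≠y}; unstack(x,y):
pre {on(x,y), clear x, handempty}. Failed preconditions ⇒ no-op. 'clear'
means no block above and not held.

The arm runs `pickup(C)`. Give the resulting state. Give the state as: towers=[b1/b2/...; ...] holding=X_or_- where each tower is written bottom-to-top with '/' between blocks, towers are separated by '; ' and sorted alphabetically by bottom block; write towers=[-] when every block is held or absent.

before: towers=[B; C; D; E; F/A/G] holding=-
pre[pickup(C)]: clear(C) ✓, ontable(C) ✓, handempty ✓
all met → apply pickup(C)
after:  towers=[B; D; E; F/A/G] holding=C

towers=[B; D; E; F/A/G] holding=C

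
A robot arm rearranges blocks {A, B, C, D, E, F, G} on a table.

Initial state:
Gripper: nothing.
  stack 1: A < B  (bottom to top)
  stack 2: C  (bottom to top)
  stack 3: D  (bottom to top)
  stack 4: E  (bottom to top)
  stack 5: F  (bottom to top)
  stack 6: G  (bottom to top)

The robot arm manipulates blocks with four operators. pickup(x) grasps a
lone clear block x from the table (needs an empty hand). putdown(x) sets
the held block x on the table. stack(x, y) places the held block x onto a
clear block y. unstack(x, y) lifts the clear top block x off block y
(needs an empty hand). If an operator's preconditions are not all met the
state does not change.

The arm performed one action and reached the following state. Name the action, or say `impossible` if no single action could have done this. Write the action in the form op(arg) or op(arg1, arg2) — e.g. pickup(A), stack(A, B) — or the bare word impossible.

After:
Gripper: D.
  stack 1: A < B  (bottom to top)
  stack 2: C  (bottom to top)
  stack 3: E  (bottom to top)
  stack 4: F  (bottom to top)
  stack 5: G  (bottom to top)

pickup(D)

target: towers=[A/B; C; E; F; G] holding=D
     unstack(B, A) → towers=[A; C; D; E; F; G] holding=B
         pickup(F) → towers=[A/B; C; D; E; G] holding=F
         pickup(G) → towers=[A/B; C; D; E; F] holding=G
         pickup(D) → towers=[A/B; C; E; F; G] holding=D  ← match
         pickup(E) → towers=[A/B; C; D; F; G] holding=E
         pickup(C) → towers=[A/B; D; E; F; G] holding=C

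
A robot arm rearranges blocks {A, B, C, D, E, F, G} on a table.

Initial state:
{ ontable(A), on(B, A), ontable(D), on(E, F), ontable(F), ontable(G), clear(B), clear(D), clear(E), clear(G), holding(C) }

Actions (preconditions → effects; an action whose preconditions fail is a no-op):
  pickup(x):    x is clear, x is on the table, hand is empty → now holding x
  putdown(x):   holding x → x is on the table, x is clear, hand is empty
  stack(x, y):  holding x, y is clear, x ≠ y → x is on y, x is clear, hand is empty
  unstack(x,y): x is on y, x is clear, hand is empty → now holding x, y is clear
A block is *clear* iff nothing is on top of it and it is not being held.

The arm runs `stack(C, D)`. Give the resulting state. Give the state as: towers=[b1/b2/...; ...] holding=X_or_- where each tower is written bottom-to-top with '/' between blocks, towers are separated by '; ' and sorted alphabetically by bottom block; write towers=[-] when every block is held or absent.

towers=[A/B; D/C; F/E; G] holding=-

before: towers=[A/B; D; F/E; G] holding=C
pre[stack(C, D)]: holding(C) ✓, clear(D) ✓, C≠D ✓
all met → apply stack(C, D)
after:  towers=[A/B; D/C; F/E; G] holding=-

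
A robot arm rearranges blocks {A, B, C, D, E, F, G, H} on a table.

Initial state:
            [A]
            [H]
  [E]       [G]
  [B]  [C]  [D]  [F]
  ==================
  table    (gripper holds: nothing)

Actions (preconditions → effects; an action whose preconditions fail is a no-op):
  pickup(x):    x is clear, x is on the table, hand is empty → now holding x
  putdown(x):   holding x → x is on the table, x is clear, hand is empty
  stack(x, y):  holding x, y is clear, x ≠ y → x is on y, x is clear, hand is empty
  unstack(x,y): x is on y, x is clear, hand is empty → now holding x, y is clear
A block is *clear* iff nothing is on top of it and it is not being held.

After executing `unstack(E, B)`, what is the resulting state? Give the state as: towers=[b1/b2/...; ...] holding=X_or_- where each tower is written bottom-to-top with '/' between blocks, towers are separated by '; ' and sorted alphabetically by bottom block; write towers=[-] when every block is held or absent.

before: towers=[B/E; C; D/G/H/A; F] holding=-
pre[unstack(E, B)]: on(E,B) yes, clear(E) yes, handempty yes
all met → apply unstack(E, B)
after:  towers=[B; C; D/G/H/A; F] holding=E

towers=[B; C; D/G/H/A; F] holding=E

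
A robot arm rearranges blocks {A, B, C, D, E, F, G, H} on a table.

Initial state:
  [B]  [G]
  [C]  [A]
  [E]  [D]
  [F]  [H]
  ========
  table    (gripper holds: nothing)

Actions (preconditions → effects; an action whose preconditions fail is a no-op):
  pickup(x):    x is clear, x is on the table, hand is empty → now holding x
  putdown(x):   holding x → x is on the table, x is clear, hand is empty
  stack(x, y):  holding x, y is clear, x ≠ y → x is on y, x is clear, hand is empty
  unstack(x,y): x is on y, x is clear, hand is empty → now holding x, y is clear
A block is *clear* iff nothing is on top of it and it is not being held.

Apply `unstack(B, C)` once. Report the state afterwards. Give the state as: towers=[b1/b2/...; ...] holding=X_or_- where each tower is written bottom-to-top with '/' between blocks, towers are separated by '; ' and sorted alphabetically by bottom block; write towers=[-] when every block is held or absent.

towers=[F/E/C; H/D/A/G] holding=B

before: towers=[F/E/C/B; H/D/A/G] holding=-
pre[unstack(B, C)]: on(B,C) ok, clear(B) ok, handempty ok
all met → apply unstack(B, C)
after:  towers=[F/E/C; H/D/A/G] holding=B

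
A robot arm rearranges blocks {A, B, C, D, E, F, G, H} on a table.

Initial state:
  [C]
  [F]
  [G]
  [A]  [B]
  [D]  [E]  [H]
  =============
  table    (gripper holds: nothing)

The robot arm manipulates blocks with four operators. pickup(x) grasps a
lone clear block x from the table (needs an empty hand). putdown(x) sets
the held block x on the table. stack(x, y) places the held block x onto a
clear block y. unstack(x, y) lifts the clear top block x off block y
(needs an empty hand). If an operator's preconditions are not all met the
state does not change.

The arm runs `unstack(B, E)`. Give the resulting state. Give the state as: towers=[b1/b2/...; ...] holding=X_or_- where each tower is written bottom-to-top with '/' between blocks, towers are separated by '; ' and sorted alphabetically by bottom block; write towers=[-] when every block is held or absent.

towers=[D/A/G/F/C; E; H] holding=B

before: towers=[D/A/G/F/C; E/B; H] holding=-
pre[unstack(B, E)]: on(B,E) ok, clear(B) ok, handempty ok
all met → apply unstack(B, E)
after:  towers=[D/A/G/F/C; E; H] holding=B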